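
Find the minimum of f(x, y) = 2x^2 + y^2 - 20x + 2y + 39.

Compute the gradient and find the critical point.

f(x,y) = 2x^2 + y^2 - 20x + 2y + 39
df/dx = 4x + (-20) = 0  =>  x = 5
df/dy = 2y + (2) = 0  =>  y = -1
f(5, -1) = 2*(5)^2 + 1*(-1)^2 + -20*(5) + 2*(-1) + 39 = -12
Hessian is diagonal with entries 4, 2 > 0, so this is a minimum.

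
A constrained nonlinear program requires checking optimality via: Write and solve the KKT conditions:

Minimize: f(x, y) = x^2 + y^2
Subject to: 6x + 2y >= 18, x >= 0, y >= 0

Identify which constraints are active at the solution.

KKT conditions for min x^2 + y^2 s.t. 6x + 2y >= 18, x >= 0, y >= 0:
Stationarity: 2x = mu*6 + mu_x, 2y = mu*2 + mu_y, with mu, mu_x, mu_y >= 0
Complementary slackness: mu*(6x + 2y - 18) = 0, mu_x*x = 0, mu_y*y = 0
(0, 0) is infeasible (6*0 + 2*0 < 18), so if mu = 0 stationarity would force x = mu_x/2 >= 0, y = mu_y/2 >= 0 with mu_x*x = mu_y*y = 0, i.e. x = y = 0: contradiction. Hence mu > 0 and 6x + 2y = 18 is active.
Try x > 0, y > 0 (so mu_x = mu_y = 0): x = 6*mu/2, y = 2*mu/2
Substitute: 6*(6*mu/2) + 2*(2*mu/2) = 18
  mu*40/2 = 18 => mu = 9/10
x* = 27/10 > 0, y* = 9/10 > 0, consistent with mu_x = mu_y = 0.
f is convex and the constraints are linear, so this KKT point is the global minimum.
f* = 81/10
Active constraints: 6x + 2y >= 18 (holds with equality, mu = 9/10 > 0); x >= 0 and y >= 0 are inactive (mu_x = mu_y = 0).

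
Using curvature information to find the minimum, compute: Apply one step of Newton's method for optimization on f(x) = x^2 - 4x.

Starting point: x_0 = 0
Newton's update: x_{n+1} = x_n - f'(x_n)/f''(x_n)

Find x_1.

f(x) = x^2 - 4x
f'(x) = 2x + (-4), f''(x) = 2
Newton step: x_1 = x_0 - f'(x_0)/f''(x_0)
f'(0) = -4
x_1 = 0 - -4/2 = 2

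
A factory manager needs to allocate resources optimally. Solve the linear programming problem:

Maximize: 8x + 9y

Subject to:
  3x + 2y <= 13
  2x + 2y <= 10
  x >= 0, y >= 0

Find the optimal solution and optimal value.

Feasible vertices: (0, 0), (0, 5), (3, 2), (13/3, 0)
Objective 8x + 9y at each:
  (0, 0): 0
  (0, 5): 45
  (3, 2): 42
  (13/3, 0): 104/3
Maximum is 45 at (0, 5).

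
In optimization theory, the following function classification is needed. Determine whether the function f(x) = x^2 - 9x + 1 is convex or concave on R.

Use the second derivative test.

f(x) = x^2 - 9x + 1
f'(x) = 2x - 9
f''(x) = 2
Since f''(x) = 2 > 0 for all x, f is convex on R.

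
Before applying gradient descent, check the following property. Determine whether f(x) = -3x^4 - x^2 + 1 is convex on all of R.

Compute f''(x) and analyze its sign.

f(x) = -3x^4 - x^2 + 1
f'(x) = -12x^3 + -2x
f''(x) = -36x^2 + -2
f''(x) = -36x^2 + -2 <= -2 < 0 for all x
Therefore, f is concave on R.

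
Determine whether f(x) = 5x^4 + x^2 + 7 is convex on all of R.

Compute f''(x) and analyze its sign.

f(x) = 5x^4 + x^2 + 7
f'(x) = 20x^3 + 2x
f''(x) = 60x^2 + 2
f''(x) = 60x^2 + 2 >= 2 > 0 for all x
Therefore, f is convex on R.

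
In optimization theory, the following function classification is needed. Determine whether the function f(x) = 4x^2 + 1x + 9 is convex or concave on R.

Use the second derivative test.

f(x) = 4x^2 + 1x + 9
f'(x) = 8x + 1
f''(x) = 8
Since f''(x) = 8 > 0 for all x, f is convex on R.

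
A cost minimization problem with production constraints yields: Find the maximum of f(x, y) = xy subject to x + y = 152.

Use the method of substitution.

Substitute y = 152 - x into f(x,y) = xy:
g(x) = x(152 - x) = 152x - x^2
g'(x) = 152 - 2x = 0  =>  x = 76
y = 152 - 76 = 76
Maximum value = 76 * 76 = 5776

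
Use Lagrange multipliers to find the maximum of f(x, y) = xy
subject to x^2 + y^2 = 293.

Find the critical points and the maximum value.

Lagrange conditions: y = 2*lambda*x and x = 2*lambda*y
If x = 0 then y = 0, violating the constraint, so x, y != 0.
Dividing: y/x = x/y => x^2 = y^2 => y = x or y = -x
Constraint: 2x^2 = 293 => x^2 = 293/2 => x = +/-sqrt(293/2)
Critical points: (sqrt(293/2), sqrt(293/2)), (-sqrt(293/2), -sqrt(293/2)), (sqrt(293/2), -sqrt(293/2)), (-sqrt(293/2), sqrt(293/2))
  y = x:  xy = x^2 = 293/2  at (sqrt(293/2), sqrt(293/2)) and (-sqrt(293/2), -sqrt(293/2))
  y = -x: xy = -x^2 = -293/2 at (sqrt(293/2), -sqrt(293/2)) and (-sqrt(293/2), sqrt(293/2))
Maximum xy = 293/2 at (sqrt(293/2), sqrt(293/2)) and (-sqrt(293/2), -sqrt(293/2))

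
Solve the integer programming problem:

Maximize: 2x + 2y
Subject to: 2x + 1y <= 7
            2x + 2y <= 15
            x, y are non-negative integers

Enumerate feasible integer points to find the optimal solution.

Constraint 1: 2x + 1y <= 7
Constraint 2: 2x + 2y <= 15
Feasible x range (need y >= 0): 0 <= x <= min(7/2, 15/2) => x in {0, ..., 3}.
Enumerate feasible integer points row by row (the coefficient of y is 2 > 0, so for each x the largest feasible y gives the best value):
  x = 0: y <= min((7 - 2*0)/1, (15 - 2*0)/2) => y in {0, ..., 7}; best 2*0 + 2*7 = 14
  x = 1: y <= min((7 - 2*1)/1, (15 - 2*1)/2) => y in {0, ..., 5}; best 2*1 + 2*5 = 12
  x = 2: y <= min((7 - 2*2)/1, (15 - 2*2)/2) => y in {0, ..., 3}; best 2*2 + 2*3 = 10
  x = 3: y <= min((7 - 2*3)/1, (15 - 2*3)/2) => y in {0, ..., 1}; best 2*3 + 2*1 = 8
The maximum 2x + 2y = 14 is achieved at x = 0, y = 7.
Check: 2*0 + 1*7 = 7 <= 7 and 2*0 + 2*7 = 14 <= 15.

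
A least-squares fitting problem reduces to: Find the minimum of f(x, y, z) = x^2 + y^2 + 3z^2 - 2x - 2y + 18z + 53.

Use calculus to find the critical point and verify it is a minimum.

f(x,y,z) = x^2 + y^2 + 3z^2 - 2x - 2y + 18z + 53
df/dx = 2x + (-2) = 0 => x = 1
df/dy = 2y + (-2) = 0 => y = 1
df/dz = 6z + (18) = 0 => z = -3
f(1,1,-3) = 1*(1)^2 + 1*(1)^2 + 3*(-3)^2 + -2*(1) + -2*(1) + 18*(-3) + 53 = 24
Hessian is diagonal with entries 2, 2, 6 > 0, confirmed minimum.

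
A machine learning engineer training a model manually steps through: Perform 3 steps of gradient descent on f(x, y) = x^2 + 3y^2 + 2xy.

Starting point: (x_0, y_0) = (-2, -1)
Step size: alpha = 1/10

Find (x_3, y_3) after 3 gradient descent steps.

f(x,y) = x^2 + 3y^2 + 2xy
grad_x = 2x + 2y, grad_y = 6y + 2x
Step 1: grad = (-6, -10), (-7/5, 0)
Step 2: grad = (-14/5, -14/5), (-28/25, 7/25)
Step 3: grad = (-42/25, -14/25), (-119/125, 42/125)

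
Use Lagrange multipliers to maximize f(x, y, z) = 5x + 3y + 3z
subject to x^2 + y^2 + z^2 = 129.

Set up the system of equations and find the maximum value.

Lagrange conditions: 5 = 2*lambda*x, 3 = 2*lambda*y, 3 = 2*lambda*z
So x:5 = y:3 = z:3, i.e. x = 5t, y = 3t, z = 3t
Constraint: t^2*(5^2 + 3^2 + 3^2) = 129
  t^2 * 43 = 129  =>  t = sqrt(3)
Maximum = 5*5t + 3*3t + 3*3t = 43*sqrt(3) = sqrt(5547)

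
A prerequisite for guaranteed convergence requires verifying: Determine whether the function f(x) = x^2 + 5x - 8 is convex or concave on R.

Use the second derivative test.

f(x) = x^2 + 5x - 8
f'(x) = 2x + 5
f''(x) = 2
Since f''(x) = 2 > 0 for all x, f is convex on R.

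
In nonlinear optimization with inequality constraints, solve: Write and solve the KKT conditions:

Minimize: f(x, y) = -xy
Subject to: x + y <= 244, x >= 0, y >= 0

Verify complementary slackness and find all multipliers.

Problem: min -xy s.t. x + y <= 244 (multiplier lambda), x >= 0 (mu_x), y >= 0 (mu_y)
KKT stationarity: -y + lambda - mu_x = 0, -x + lambda - mu_y = 0, with lambda, mu_x, mu_y >= 0
Complementary slackness: lambda*(x + y - 244) = 0, mu_x*x = 0, mu_y*y = 0
If lambda = 0: y = -mu_x <= 0 and x = -mu_y <= 0 force x = y = 0 with f = 0; but x = y = 122 is feasible with f = -14884 < 0, so this is not the minimum. Hence lambda > 0 and x + y = 244.
Try x > 0, y > 0 (so mu_x = mu_y = 0): y = lambda, x = lambda => x = y = lambda
x + y = 244 => 2*lambda = 244 => lambda = 122
x* = y* = 122 > 0, consistent with mu_x = mu_y = 0.
(Any feasible point with x = 0 or y = 0 has f = 0 > -14884, so the minimum is not on those boundaries.)
min(-xy) = -14884 (i.e. max xy = 14884)
Multipliers: lambda = 122, mu_x = 0, mu_y = 0
Complementary slackness: lambda*(x + y - 244) = 122*(122 + 122 - 244) = 0, mu_x*x = 0*122 = 0, mu_y*y = 0*122 = 0. Satisfied.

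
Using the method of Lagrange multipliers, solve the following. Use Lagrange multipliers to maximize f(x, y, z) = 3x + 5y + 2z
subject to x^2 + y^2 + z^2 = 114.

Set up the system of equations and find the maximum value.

Lagrange conditions: 3 = 2*lambda*x, 5 = 2*lambda*y, 2 = 2*lambda*z
So x:3 = y:5 = z:2, i.e. x = 3t, y = 5t, z = 2t
Constraint: t^2*(3^2 + 5^2 + 2^2) = 114
  t^2 * 38 = 114  =>  t = sqrt(3)
Maximum = 3*3t + 5*5t + 2*2t = 38*sqrt(3) = sqrt(4332)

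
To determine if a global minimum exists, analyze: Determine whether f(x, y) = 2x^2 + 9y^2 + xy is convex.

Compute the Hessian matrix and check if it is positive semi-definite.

f(x,y) = 2x^2 + 9y^2 + xy
Hessian H = [[4, 1], [1, 18]]
trace(H) = 22, det(H) = 71
Eigenvalues: (22 +/- sqrt(200)) / 2 = 18.07, 3.929
Since both eigenvalues > 0, f is convex.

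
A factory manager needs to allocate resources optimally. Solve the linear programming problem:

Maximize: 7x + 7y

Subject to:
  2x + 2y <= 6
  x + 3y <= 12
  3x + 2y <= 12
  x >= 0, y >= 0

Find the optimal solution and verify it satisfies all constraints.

Feasible vertices: (0, 0), (0, 3), (3, 0)
Objective 7x + 7y at each vertex:
  (0, 0): 0
  (0, 3): 21
  (3, 0): 21
Maximum is 21 at (0, 3).
Verify constraints at (x, y) = (0, 3):
  2*0 + 2*3 = 6 <= 6 (active)
  1*0 + 3*3 = 9 <= 12
  3*0 + 2*3 = 6 <= 12
  x = 0 >= 0, y = 3 >= 0. All constraints satisfied.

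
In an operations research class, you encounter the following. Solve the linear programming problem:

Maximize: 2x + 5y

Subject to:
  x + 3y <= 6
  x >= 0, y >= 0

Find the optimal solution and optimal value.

The feasible region has vertices at [(0, 0), (6, 0), (0, 2)].
Checking objective 2x + 5y at each vertex:
  (0, 0): 2*0 + 5*0 = 0
  (6, 0): 2*6 + 5*0 = 12
  (0, 2): 2*0 + 5*2 = 10
Maximum is 12 at (6, 0).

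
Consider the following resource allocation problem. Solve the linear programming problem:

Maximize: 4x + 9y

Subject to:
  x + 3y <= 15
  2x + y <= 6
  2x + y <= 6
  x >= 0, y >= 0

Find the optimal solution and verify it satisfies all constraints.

Feasible vertices: (0, 0), (0, 5), (3/5, 24/5), (3, 0)
Objective 4x + 9y at each vertex:
  (0, 0): 0
  (0, 5): 45
  (3/5, 24/5): 228/5
  (3, 0): 12
Maximum is 228/5 at (3/5, 24/5).
Verify constraints at (x, y) = (3/5, 24/5):
  1*(3/5) + 3*(24/5) = 15 <= 15 (active)
  2*(3/5) + 1*(24/5) = 6 <= 6 (active)
  2*(3/5) + 1*(24/5) = 6 <= 6 (active)
  x = 3/5 >= 0, y = 24/5 >= 0. All constraints satisfied.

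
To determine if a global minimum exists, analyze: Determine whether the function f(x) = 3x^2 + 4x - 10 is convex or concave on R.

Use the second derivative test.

f(x) = 3x^2 + 4x - 10
f'(x) = 6x + 4
f''(x) = 6
Since f''(x) = 6 > 0 for all x, f is convex on R.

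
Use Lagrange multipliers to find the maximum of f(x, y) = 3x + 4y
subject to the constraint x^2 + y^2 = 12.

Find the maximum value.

Set up Lagrange conditions: grad f = lambda * grad g
  3 = 2*lambda*x
  4 = 2*lambda*y
From these: x/y = 3/4, so x = 3t, y = 4t for some t.
Substitute into constraint: (3t)^2 + (4t)^2 = 12
  t^2 * 25 = 12
  t = sqrt(12/25)
Maximum = 3*x + 4*y = (3^2 + 4^2)*t = 25 * sqrt(12/25) = sqrt(300)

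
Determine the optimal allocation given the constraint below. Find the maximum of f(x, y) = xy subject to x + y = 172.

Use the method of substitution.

Substitute y = 172 - x into f(x,y) = xy:
g(x) = x(172 - x) = 172x - x^2
g'(x) = 172 - 2x = 0  =>  x = 86
y = 172 - 86 = 86
Maximum value = 86 * 86 = 7396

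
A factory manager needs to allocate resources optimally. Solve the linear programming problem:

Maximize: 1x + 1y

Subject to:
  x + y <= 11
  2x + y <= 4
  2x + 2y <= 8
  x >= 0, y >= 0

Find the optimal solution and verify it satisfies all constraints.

Feasible vertices: (0, 0), (0, 4), (2, 0)
Objective 1x + 1y at each vertex:
  (0, 0): 0
  (0, 4): 4
  (2, 0): 2
Maximum is 4 at (0, 4).
Verify constraints at (x, y) = (0, 4):
  1*0 + 1*4 = 4 <= 11
  2*0 + 1*4 = 4 <= 4 (active)
  2*0 + 2*4 = 8 <= 8 (active)
  x = 0 >= 0, y = 4 >= 0. All constraints satisfied.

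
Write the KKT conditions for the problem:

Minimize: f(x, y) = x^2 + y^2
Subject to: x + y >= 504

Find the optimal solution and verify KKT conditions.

KKT conditions for min x^2 + y^2 s.t. x + y >= 504:
Stationarity: 2x = mu, 2y = mu
So x = y = mu/2.
Complementary slackness: mu*(x + y - 504) = 0
Primal feasibility: x + y >= 504; dual feasibility: mu >= 0
If mu = 0 then x = y = 0, but 0 + 0 < 504 is infeasible, so the constraint is active.
Constraint active: x + y = 2*(mu/2) = 504 => mu = 504
x = y = 252, f = 127008
Verify: stationarity 2*252 = 504 = mu; primal 252 + 252 = 504 >= 504; dual mu = 504 >= 0; complementary slackness 504*(504 - 504) = 0. All KKT conditions hold.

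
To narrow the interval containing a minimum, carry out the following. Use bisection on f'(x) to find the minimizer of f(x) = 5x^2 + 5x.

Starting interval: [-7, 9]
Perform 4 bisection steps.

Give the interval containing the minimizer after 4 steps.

Finding critical point of f(x) = 5x^2 + 5x using bisection on f'(x) = 10x + 5.
f'(x) = 0 when x = -1/2.
Starting interval: [-7, 9]
Step 1: mid = 1, f'(mid) = 15, new interval = [-7, 1]
Step 2: mid = -3, f'(mid) = -25, new interval = [-3, 1]
Step 3: mid = -1, f'(mid) = -5, new interval = [-1, 1]
Step 4: mid = 0, f'(mid) = 5, new interval = [-1, 0]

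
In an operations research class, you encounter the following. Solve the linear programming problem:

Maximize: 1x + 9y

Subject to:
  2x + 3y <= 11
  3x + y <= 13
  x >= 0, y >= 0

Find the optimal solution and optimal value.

Feasible vertices: (0, 0), (0, 11/3), (4, 1), (13/3, 0)
Objective 1x + 9y at each:
  (0, 0): 0
  (0, 11/3): 33
  (4, 1): 13
  (13/3, 0): 13/3
Maximum is 33 at (0, 11/3).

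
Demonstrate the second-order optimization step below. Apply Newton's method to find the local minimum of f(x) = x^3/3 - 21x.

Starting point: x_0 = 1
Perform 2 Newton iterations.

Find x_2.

f(x) = x^3/3 - 21x
f'(x) = x^2 - 21, f''(x) = 2x
Newton update: x_{n+1} = x_n - (x_n^2 - 21)/(2*x_n)
Step 1: x_0 = 1, f'=-20, f''=2, x_1 = 11
Step 2: x_1 = 11, f'=100, f''=22, x_2 = 71/11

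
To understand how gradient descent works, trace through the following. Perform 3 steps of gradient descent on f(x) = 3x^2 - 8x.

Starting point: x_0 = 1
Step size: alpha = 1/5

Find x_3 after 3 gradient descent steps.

f(x) = 3x^2 - 8x, f'(x) = 6x + (-8)
Step 1: f'(1) = -2, x_1 = 1 - 1/5 * -2 = 7/5
Step 2: f'(7/5) = 2/5, x_2 = 7/5 - 1/5 * 2/5 = 33/25
Step 3: f'(33/25) = -2/25, x_3 = 33/25 - 1/5 * -2/25 = 167/125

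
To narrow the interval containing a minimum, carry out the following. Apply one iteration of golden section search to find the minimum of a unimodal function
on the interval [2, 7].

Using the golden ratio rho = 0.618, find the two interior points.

Golden section search on [2, 7].
Golden ratio rho = 0.618 (approx).
Interior points:
  x_1 = 2 + (1-0.618)*5 = 3.9100
  x_2 = 2 + 0.618*5 = 5.0900
Compare f(x_1) and f(x_2) to determine which subinterval to keep.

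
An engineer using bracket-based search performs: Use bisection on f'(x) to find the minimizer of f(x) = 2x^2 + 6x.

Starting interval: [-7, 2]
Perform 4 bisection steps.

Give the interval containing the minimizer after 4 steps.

Finding critical point of f(x) = 2x^2 + 6x using bisection on f'(x) = 4x + 6.
f'(x) = 0 when x = -3/2.
Starting interval: [-7, 2]
Step 1: mid = -5/2, f'(mid) = -4, new interval = [-5/2, 2]
Step 2: mid = -1/4, f'(mid) = 5, new interval = [-5/2, -1/4]
Step 3: mid = -11/8, f'(mid) = 1/2, new interval = [-5/2, -11/8]
Step 4: mid = -31/16, f'(mid) = -7/4, new interval = [-31/16, -11/8]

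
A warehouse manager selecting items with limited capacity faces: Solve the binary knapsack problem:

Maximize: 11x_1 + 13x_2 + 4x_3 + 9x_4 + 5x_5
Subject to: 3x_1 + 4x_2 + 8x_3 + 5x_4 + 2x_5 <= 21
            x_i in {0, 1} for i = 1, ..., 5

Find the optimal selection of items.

Items: item 1 (v=11, w=3), item 2 (v=13, w=4), item 3 (v=4, w=8), item 4 (v=9, w=5), item 5 (v=5, w=2)
Capacity: 21
Checking all 32 subsets (w = total weight, v = total value):
  {}: w = 0, v = 0
  {1}: w = 3, v = 11
  {2}: w = 4, v = 13
  {3}: w = 8, v = 4
  {4}: w = 5, v = 9
  {5}: w = 2, v = 5
  {1, 2}: w = 7, v = 24
  {1, 3}: w = 11, v = 15
  {1, 4}: w = 8, v = 20
  {1, 5}: w = 5, v = 16
  {2, 3}: w = 12, v = 17
  {2, 4}: w = 9, v = 22
  {2, 5}: w = 6, v = 18
  {3, 4}: w = 13, v = 13
  {3, 5}: w = 10, v = 9
  {4, 5}: w = 7, v = 14
  {1, 2, 3}: w = 15, v = 28
  {1, 2, 4}: w = 12, v = 33
  {1, 2, 5}: w = 9, v = 29
  {1, 3, 4}: w = 16, v = 24
  {1, 3, 5}: w = 13, v = 20
  {1, 4, 5}: w = 10, v = 25
  {2, 3, 4}: w = 17, v = 26
  {2, 3, 5}: w = 14, v = 22
  {2, 4, 5}: w = 11, v = 27
  {3, 4, 5}: w = 15, v = 18
  {1, 2, 3, 4}: w = 20, v = 37
  {1, 2, 3, 5}: w = 17, v = 33
  {1, 2, 4, 5}: w = 14, v = 38
  {1, 3, 4, 5}: w = 18, v = 29
  {2, 3, 4, 5}: w = 19, v = 31
  {1, 2, 3, 4, 5}: w = 22 > 21, infeasible
Best feasible subset: items [1, 2, 4, 5]
Total weight: 14 <= 21, total value: 38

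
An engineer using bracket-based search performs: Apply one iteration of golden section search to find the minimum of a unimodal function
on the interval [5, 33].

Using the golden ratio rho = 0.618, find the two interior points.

Golden section search on [5, 33].
Golden ratio rho = 0.618 (approx).
Interior points:
  x_1 = 5 + (1-0.618)*28 = 15.6960
  x_2 = 5 + 0.618*28 = 22.3040
Compare f(x_1) and f(x_2) to determine which subinterval to keep.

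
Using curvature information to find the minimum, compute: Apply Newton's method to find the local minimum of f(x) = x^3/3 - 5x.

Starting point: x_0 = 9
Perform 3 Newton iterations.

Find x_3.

f(x) = x^3/3 - 5x
f'(x) = x^2 - 5, f''(x) = 2x
Newton update: x_{n+1} = x_n - (x_n^2 - 5)/(2*x_n)
Step 1: x_0 = 9, f'=76, f''=18, x_1 = 43/9
Step 2: x_1 = 43/9, f'=1444/81, f''=86/9, x_2 = 1127/387
Step 3: x_2 = 1127/387, f'=521284/149769, f''=2254/387, x_3 = 1009487/436149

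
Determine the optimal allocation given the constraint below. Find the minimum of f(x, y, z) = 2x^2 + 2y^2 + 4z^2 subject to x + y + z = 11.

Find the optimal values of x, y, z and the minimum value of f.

Using Lagrange multipliers on f = 2x^2 + 2y^2 + 4z^2 with constraint x + y + z = 11:
Conditions: 2*2*x = lambda, 2*2*y = lambda, 2*4*z = lambda
So x = lambda/4, y = lambda/4, z = lambda/8
Substituting into constraint: lambda * (5/8) = 11
lambda = 88/5
x = 22/5, y = 22/5, z = 11/5
Minimum value = 484/5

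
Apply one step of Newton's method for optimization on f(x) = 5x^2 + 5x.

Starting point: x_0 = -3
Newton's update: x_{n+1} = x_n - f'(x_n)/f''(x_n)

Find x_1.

f(x) = 5x^2 + 5x
f'(x) = 10x + (5), f''(x) = 10
Newton step: x_1 = x_0 - f'(x_0)/f''(x_0)
f'(-3) = -25
x_1 = -3 - -25/10 = -1/2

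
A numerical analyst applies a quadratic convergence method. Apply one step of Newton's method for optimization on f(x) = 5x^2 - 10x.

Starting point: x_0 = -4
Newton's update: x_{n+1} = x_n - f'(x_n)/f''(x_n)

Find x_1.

f(x) = 5x^2 - 10x
f'(x) = 10x + (-10), f''(x) = 10
Newton step: x_1 = x_0 - f'(x_0)/f''(x_0)
f'(-4) = -50
x_1 = -4 - -50/10 = 1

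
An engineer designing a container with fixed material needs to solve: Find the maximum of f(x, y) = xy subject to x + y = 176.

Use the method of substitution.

Substitute y = 176 - x into f(x,y) = xy:
g(x) = x(176 - x) = 176x - x^2
g'(x) = 176 - 2x = 0  =>  x = 88
y = 176 - 88 = 88
Maximum value = 88 * 88 = 7744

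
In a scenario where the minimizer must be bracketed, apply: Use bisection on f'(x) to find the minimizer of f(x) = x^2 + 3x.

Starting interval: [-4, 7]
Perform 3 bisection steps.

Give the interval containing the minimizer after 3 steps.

Finding critical point of f(x) = x^2 + 3x using bisection on f'(x) = 2x + 3.
f'(x) = 0 when x = -3/2.
Starting interval: [-4, 7]
Step 1: mid = 3/2, f'(mid) = 6, new interval = [-4, 3/2]
Step 2: mid = -5/4, f'(mid) = 1/2, new interval = [-4, -5/4]
Step 3: mid = -21/8, f'(mid) = -9/4, new interval = [-21/8, -5/4]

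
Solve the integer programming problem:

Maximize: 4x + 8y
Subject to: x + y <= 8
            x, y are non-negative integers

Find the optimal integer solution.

Objective: 4x + 8y, constraint: x + y <= 8
Coefficient of y is 8 > coefficient of x is 4, so allocate the entire budget to y.
Optimal: x = 0, y = 8, value = 64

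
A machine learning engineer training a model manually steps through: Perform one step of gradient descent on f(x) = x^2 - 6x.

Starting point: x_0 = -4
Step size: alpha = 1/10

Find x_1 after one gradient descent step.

f(x) = x^2 - 6x
f'(x) = 2x - 6
f'(-4) = 2*-4 + (-6) = -14
x_1 = x_0 - alpha * f'(x_0) = -4 - 1/10 * -14 = -13/5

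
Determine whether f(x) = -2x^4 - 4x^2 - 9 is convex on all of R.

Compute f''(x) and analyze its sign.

f(x) = -2x^4 - 4x^2 - 9
f'(x) = -8x^3 + -8x
f''(x) = -24x^2 + -8
f''(x) = -24x^2 + -8 <= -8 < 0 for all x
Therefore, f is concave on R.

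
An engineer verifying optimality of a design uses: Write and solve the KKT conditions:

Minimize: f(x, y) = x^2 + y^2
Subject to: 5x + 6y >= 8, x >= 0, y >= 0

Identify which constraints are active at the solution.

KKT conditions for min x^2 + y^2 s.t. 5x + 6y >= 8, x >= 0, y >= 0:
Stationarity: 2x = mu*5 + mu_x, 2y = mu*6 + mu_y, with mu, mu_x, mu_y >= 0
Complementary slackness: mu*(5x + 6y - 8) = 0, mu_x*x = 0, mu_y*y = 0
(0, 0) is infeasible (5*0 + 6*0 < 8), so if mu = 0 stationarity would force x = mu_x/2 >= 0, y = mu_y/2 >= 0 with mu_x*x = mu_y*y = 0, i.e. x = y = 0: contradiction. Hence mu > 0 and 5x + 6y = 8 is active.
Try x > 0, y > 0 (so mu_x = mu_y = 0): x = 5*mu/2, y = 6*mu/2
Substitute: 5*(5*mu/2) + 6*(6*mu/2) = 8
  mu*61/2 = 8 => mu = 16/61
x* = 40/61 > 0, y* = 48/61 > 0, consistent with mu_x = mu_y = 0.
f is convex and the constraints are linear, so this KKT point is the global minimum.
f* = 64/61
Active constraints: 5x + 6y >= 8 (holds with equality, mu = 16/61 > 0); x >= 0 and y >= 0 are inactive (mu_x = mu_y = 0).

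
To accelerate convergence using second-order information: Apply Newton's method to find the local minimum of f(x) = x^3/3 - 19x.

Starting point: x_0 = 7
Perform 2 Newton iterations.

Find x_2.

f(x) = x^3/3 - 19x
f'(x) = x^2 - 19, f''(x) = 2x
Newton update: x_{n+1} = x_n - (x_n^2 - 19)/(2*x_n)
Step 1: x_0 = 7, f'=30, f''=14, x_1 = 34/7
Step 2: x_1 = 34/7, f'=225/49, f''=68/7, x_2 = 2087/476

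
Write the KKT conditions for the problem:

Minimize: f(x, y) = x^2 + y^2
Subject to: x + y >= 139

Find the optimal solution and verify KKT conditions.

KKT conditions for min x^2 + y^2 s.t. x + y >= 139:
Stationarity: 2x = mu, 2y = mu
So x = y = mu/2.
Complementary slackness: mu*(x + y - 139) = 0
Primal feasibility: x + y >= 139; dual feasibility: mu >= 0
If mu = 0 then x = y = 0, but 0 + 0 < 139 is infeasible, so the constraint is active.
Constraint active: x + y = 2*(mu/2) = 139 => mu = 139
x = y = 139/2, f = 19321/2
Verify: stationarity 2*(139/2) = 139 = mu; primal 139/2 + 139/2 = 139 >= 139; dual mu = 139 >= 0; complementary slackness 139*(139 - 139) = 0. All KKT conditions hold.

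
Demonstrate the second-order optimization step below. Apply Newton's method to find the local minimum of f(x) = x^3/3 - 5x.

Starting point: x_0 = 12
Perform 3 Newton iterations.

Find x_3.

f(x) = x^3/3 - 5x
f'(x) = x^2 - 5, f''(x) = 2x
Newton update: x_{n+1} = x_n - (x_n^2 - 5)/(2*x_n)
Step 1: x_0 = 12, f'=139, f''=24, x_1 = 149/24
Step 2: x_1 = 149/24, f'=19321/576, f''=149/12, x_2 = 25081/7152
Step 3: x_2 = 25081/7152, f'=373301041/51151104, f''=25081/3576, x_3 = 884812081/358758624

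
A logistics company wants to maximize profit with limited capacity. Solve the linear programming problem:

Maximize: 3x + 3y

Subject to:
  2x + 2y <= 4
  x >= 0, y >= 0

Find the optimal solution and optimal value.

The feasible region has vertices at [(0, 0), (2, 0), (0, 2)].
Checking objective 3x + 3y at each vertex:
  (0, 0): 3*0 + 3*0 = 0
  (2, 0): 3*2 + 3*0 = 6
  (0, 2): 3*0 + 3*2 = 6
Maximum is 6 at (2, 0).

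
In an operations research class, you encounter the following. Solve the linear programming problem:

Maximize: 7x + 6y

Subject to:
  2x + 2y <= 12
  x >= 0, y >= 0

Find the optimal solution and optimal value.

The feasible region has vertices at [(0, 0), (6, 0), (0, 6)].
Checking objective 7x + 6y at each vertex:
  (0, 0): 7*0 + 6*0 = 0
  (6, 0): 7*6 + 6*0 = 42
  (0, 6): 7*0 + 6*6 = 36
Maximum is 42 at (6, 0).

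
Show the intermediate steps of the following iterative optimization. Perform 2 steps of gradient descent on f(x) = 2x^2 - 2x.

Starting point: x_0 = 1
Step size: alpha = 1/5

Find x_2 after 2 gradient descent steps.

f(x) = 2x^2 - 2x, f'(x) = 4x + (-2)
Step 1: f'(1) = 2, x_1 = 1 - 1/5 * 2 = 3/5
Step 2: f'(3/5) = 2/5, x_2 = 3/5 - 1/5 * 2/5 = 13/25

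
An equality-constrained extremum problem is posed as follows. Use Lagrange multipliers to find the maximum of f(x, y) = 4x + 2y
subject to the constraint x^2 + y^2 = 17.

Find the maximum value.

Set up Lagrange conditions: grad f = lambda * grad g
  4 = 2*lambda*x
  2 = 2*lambda*y
From these: x/y = 4/2, so x = 4t, y = 2t for some t.
Substitute into constraint: (4t)^2 + (2t)^2 = 17
  t^2 * 20 = 17
  t = sqrt(17/20)
Maximum = 4*x + 2*y = (4^2 + 2^2)*t = 20 * sqrt(17/20) = sqrt(340)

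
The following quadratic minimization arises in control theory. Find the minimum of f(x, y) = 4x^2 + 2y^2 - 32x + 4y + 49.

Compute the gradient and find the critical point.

f(x,y) = 4x^2 + 2y^2 - 32x + 4y + 49
df/dx = 8x + (-32) = 0  =>  x = 4
df/dy = 4y + (4) = 0  =>  y = -1
f(4, -1) = 4*(4)^2 + 2*(-1)^2 + -32*(4) + 4*(-1) + 49 = -17
Hessian is diagonal with entries 8, 4 > 0, so this is a minimum.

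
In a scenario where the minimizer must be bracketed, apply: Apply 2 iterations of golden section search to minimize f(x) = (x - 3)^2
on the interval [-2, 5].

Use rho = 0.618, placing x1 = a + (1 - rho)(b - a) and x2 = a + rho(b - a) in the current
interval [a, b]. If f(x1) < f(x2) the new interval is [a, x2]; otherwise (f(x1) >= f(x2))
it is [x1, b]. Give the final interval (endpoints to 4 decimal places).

Golden section search for min of f(x) = (x - 3)^2 on [-2, 5].
Each step: x1 = a + (1 - rho)(b - a), x2 = a + rho(b - a); if f(x1) < f(x2) keep [a, x2], otherwise keep [x1, b].
Step 1: [-2.0000, 5.0000], x1=0.6740 (f=5.4103), x2=2.3260 (f=0.4543); f(x1) > f(x2) => keep [0.6740, 5.0000]
Step 2: [0.6740, 5.0000], x1=2.3265 (f=0.4536), x2=3.3475 (f=0.1207); f(x1) > f(x2) => keep [2.3265, 5.0000]
Final interval: [2.3265, 5.0000]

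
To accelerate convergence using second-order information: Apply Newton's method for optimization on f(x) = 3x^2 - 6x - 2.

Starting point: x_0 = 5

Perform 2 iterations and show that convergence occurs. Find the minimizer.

f(x) = 3x^2 - 6x - 2, f'(x) = 6x + (-6), f''(x) = 6
Step 1: f'(5) = 24, x_1 = 5 - 24/6 = 1
Step 2: f'(1) = 0, x_2 = 1 (converged)
Newton's method converges in 1 step for quadratics.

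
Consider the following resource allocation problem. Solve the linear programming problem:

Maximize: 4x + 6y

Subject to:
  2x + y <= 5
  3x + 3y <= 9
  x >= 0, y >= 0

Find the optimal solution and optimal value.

Feasible vertices: (0, 0), (0, 3), (2, 1), (5/2, 0)
Objective 4x + 6y at each:
  (0, 0): 0
  (0, 3): 18
  (2, 1): 14
  (5/2, 0): 10
Maximum is 18 at (0, 3).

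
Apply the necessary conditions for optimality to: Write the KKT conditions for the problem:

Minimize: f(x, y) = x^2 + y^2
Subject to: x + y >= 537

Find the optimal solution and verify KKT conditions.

KKT conditions for min x^2 + y^2 s.t. x + y >= 537:
Stationarity: 2x = mu, 2y = mu
So x = y = mu/2.
Complementary slackness: mu*(x + y - 537) = 0
Primal feasibility: x + y >= 537; dual feasibility: mu >= 0
If mu = 0 then x = y = 0, but 0 + 0 < 537 is infeasible, so the constraint is active.
Constraint active: x + y = 2*(mu/2) = 537 => mu = 537
x = y = 537/2, f = 288369/2
Verify: stationarity 2*(537/2) = 537 = mu; primal 537/2 + 537/2 = 537 >= 537; dual mu = 537 >= 0; complementary slackness 537*(537 - 537) = 0. All KKT conditions hold.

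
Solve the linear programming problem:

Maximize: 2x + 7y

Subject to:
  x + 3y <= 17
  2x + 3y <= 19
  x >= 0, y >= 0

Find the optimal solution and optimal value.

Feasible vertices: (0, 0), (0, 17/3), (2, 5), (19/2, 0)
Objective 2x + 7y at each:
  (0, 0): 0
  (0, 17/3): 119/3
  (2, 5): 39
  (19/2, 0): 19
Maximum is 119/3 at (0, 17/3).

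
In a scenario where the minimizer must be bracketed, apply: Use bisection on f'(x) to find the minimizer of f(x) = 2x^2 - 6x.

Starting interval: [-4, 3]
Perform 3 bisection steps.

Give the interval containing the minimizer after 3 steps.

Finding critical point of f(x) = 2x^2 - 6x using bisection on f'(x) = 4x + -6.
f'(x) = 0 when x = 3/2.
Starting interval: [-4, 3]
Step 1: mid = -1/2, f'(mid) = -8, new interval = [-1/2, 3]
Step 2: mid = 5/4, f'(mid) = -1, new interval = [5/4, 3]
Step 3: mid = 17/8, f'(mid) = 5/2, new interval = [5/4, 17/8]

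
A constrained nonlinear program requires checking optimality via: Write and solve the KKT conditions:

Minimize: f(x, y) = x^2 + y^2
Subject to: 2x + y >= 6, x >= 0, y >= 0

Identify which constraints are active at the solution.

KKT conditions for min x^2 + y^2 s.t. 2x + 1y >= 6, x >= 0, y >= 0:
Stationarity: 2x = mu*2 + mu_x, 2y = mu*1 + mu_y, with mu, mu_x, mu_y >= 0
Complementary slackness: mu*(2x + y - 6) = 0, mu_x*x = 0, mu_y*y = 0
(0, 0) is infeasible (2*0 + 1*0 < 6), so if mu = 0 stationarity would force x = mu_x/2 >= 0, y = mu_y/2 >= 0 with mu_x*x = mu_y*y = 0, i.e. x = y = 0: contradiction. Hence mu > 0 and 2x + y = 6 is active.
Try x > 0, y > 0 (so mu_x = mu_y = 0): x = 2*mu/2, y = 1*mu/2
Substitute: 2*(2*mu/2) + 1*(1*mu/2) = 6
  mu*5/2 = 6 => mu = 12/5
x* = 12/5 > 0, y* = 6/5 > 0, consistent with mu_x = mu_y = 0.
f is convex and the constraints are linear, so this KKT point is the global minimum.
f* = 36/5
Active constraints: 2x + y >= 6 (holds with equality, mu = 12/5 > 0); x >= 0 and y >= 0 are inactive (mu_x = mu_y = 0).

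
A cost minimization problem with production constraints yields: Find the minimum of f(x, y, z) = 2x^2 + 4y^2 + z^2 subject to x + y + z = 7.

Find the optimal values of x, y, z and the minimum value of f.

Using Lagrange multipliers on f = 2x^2 + 4y^2 + z^2 with constraint x + y + z = 7:
Conditions: 2*2*x = lambda, 2*4*y = lambda, 2*1*z = lambda
So x = lambda/4, y = lambda/8, z = lambda/2
Substituting into constraint: lambda * (7/8) = 7
lambda = 8
x = 2, y = 1, z = 4
Minimum value = 28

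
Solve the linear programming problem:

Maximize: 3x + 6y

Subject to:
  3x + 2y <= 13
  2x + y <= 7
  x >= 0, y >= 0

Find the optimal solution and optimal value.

Feasible vertices: (0, 0), (0, 13/2), (1, 5), (7/2, 0)
Objective 3x + 6y at each:
  (0, 0): 0
  (0, 13/2): 39
  (1, 5): 33
  (7/2, 0): 21/2
Maximum is 39 at (0, 13/2).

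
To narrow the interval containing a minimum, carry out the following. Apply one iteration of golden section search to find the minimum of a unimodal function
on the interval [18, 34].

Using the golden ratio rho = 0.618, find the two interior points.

Golden section search on [18, 34].
Golden ratio rho = 0.618 (approx).
Interior points:
  x_1 = 18 + (1-0.618)*16 = 24.1120
  x_2 = 18 + 0.618*16 = 27.8880
Compare f(x_1) and f(x_2) to determine which subinterval to keep.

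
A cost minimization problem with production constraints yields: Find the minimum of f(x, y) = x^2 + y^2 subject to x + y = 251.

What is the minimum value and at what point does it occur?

Substitute y = 251 - x into f(x,y) = x^2 + y^2:
g(x) = x^2 + (251 - x)^2 = 2x^2 - 502x + 63001
g'(x) = 4x - 502 = 0  =>  x = 251/2
y = 251 - 251/2 = 251/2
Minimum value = (251/2)^2 + (251/2)^2 = 63001/2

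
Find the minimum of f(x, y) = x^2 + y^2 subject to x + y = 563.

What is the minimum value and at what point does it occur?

Substitute y = 563 - x into f(x,y) = x^2 + y^2:
g(x) = x^2 + (563 - x)^2 = 2x^2 - 1126x + 316969
g'(x) = 4x - 1126 = 0  =>  x = 563/2
y = 563 - 563/2 = 563/2
Minimum value = (563/2)^2 + (563/2)^2 = 316969/2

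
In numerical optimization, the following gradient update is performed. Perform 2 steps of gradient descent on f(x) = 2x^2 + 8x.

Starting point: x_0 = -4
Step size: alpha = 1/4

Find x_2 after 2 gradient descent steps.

f(x) = 2x^2 + 8x, f'(x) = 4x + (8)
Step 1: f'(-4) = -8, x_1 = -4 - 1/4 * -8 = -2
Step 2: f'(-2) = 0, x_2 = -2 - 1/4 * 0 = -2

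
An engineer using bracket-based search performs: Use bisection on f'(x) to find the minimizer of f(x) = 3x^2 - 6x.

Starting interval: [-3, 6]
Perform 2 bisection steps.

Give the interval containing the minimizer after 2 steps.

Finding critical point of f(x) = 3x^2 - 6x using bisection on f'(x) = 6x + -6.
f'(x) = 0 when x = 1.
Starting interval: [-3, 6]
Step 1: mid = 3/2, f'(mid) = 3, new interval = [-3, 3/2]
Step 2: mid = -3/4, f'(mid) = -21/2, new interval = [-3/4, 3/2]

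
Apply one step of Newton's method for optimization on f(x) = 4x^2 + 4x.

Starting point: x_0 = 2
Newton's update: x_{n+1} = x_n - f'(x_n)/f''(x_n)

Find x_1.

f(x) = 4x^2 + 4x
f'(x) = 8x + (4), f''(x) = 8
Newton step: x_1 = x_0 - f'(x_0)/f''(x_0)
f'(2) = 20
x_1 = 2 - 20/8 = -1/2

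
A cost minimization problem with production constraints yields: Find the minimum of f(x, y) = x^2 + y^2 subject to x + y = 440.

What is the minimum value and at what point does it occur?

Substitute y = 440 - x into f(x,y) = x^2 + y^2:
g(x) = x^2 + (440 - x)^2 = 2x^2 - 880x + 193600
g'(x) = 4x - 880 = 0  =>  x = 220
y = 440 - 220 = 220
Minimum value = 220^2 + 220^2 = 96800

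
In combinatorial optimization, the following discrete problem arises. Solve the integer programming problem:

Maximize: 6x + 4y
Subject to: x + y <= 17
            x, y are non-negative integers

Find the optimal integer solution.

Objective: 6x + 4y, constraint: x + y <= 17
Coefficient of x is 6 >= coefficient of y is 4, so allocate the entire budget to x.
Optimal: x = 17, y = 0, value = 102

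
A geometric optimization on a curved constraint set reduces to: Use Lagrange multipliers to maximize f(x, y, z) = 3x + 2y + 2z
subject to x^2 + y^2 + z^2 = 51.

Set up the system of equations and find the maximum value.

Lagrange conditions: 3 = 2*lambda*x, 2 = 2*lambda*y, 2 = 2*lambda*z
So x:3 = y:2 = z:2, i.e. x = 3t, y = 2t, z = 2t
Constraint: t^2*(3^2 + 2^2 + 2^2) = 51
  t^2 * 17 = 51  =>  t = sqrt(3)
Maximum = 3*3t + 2*2t + 2*2t = 17*sqrt(3) = sqrt(867)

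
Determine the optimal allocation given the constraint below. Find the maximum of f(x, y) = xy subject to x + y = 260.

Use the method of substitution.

Substitute y = 260 - x into f(x,y) = xy:
g(x) = x(260 - x) = 260x - x^2
g'(x) = 260 - 2x = 0  =>  x = 130
y = 260 - 130 = 130
Maximum value = 130 * 130 = 16900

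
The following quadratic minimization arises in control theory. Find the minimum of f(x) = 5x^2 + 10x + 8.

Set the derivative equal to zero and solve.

f(x) = 5x^2 + 10x + 8
f'(x) = 10x + (10) = 0
x = -10/10 = -1
f(-1) = 3
Since f''(x) = 10 > 0, this is a minimum.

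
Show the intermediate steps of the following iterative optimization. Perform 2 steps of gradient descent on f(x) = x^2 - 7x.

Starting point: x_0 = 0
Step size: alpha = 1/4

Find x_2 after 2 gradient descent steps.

f(x) = x^2 - 7x, f'(x) = 2x + (-7)
Step 1: f'(0) = -7, x_1 = 0 - 1/4 * -7 = 7/4
Step 2: f'(7/4) = -7/2, x_2 = 7/4 - 1/4 * -7/2 = 21/8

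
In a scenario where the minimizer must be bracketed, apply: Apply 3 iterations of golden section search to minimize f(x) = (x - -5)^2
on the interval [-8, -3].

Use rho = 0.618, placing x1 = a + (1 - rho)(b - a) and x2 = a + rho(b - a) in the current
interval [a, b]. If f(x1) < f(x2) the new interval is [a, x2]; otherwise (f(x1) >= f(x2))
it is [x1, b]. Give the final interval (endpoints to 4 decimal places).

Golden section search for min of f(x) = (x - -5)^2 on [-8, -3].
Each step: x1 = a + (1 - rho)(b - a), x2 = a + rho(b - a); if f(x1) < f(x2) keep [a, x2], otherwise keep [x1, b].
Step 1: [-8.0000, -3.0000], x1=-6.0900 (f=1.1881), x2=-4.9100 (f=0.0081); f(x1) > f(x2) => keep [-6.0900, -3.0000]
Step 2: [-6.0900, -3.0000], x1=-4.9096 (f=0.0082), x2=-4.1804 (f=0.6718); f(x1) < f(x2) => keep [-6.0900, -4.1804]
Step 3: [-6.0900, -4.1804], x1=-5.3605 (f=0.1300), x2=-4.9099 (f=0.0081); f(x1) > f(x2) => keep [-5.3605, -4.1804]
Final interval: [-5.3605, -4.1804]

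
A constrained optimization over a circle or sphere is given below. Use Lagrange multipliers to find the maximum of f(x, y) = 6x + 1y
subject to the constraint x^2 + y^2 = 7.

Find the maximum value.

Set up Lagrange conditions: grad f = lambda * grad g
  6 = 2*lambda*x
  1 = 2*lambda*y
From these: x/y = 6/1, so x = 6t, y = 1t for some t.
Substitute into constraint: (6t)^2 + (1t)^2 = 7
  t^2 * 37 = 7
  t = sqrt(7/37)
Maximum = 6*x + 1*y = (6^2 + 1^2)*t = 37 * sqrt(7/37) = sqrt(259)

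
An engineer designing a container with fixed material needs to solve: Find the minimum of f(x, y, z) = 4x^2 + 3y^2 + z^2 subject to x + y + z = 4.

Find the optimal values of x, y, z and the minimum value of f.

Using Lagrange multipliers on f = 4x^2 + 3y^2 + z^2 with constraint x + y + z = 4:
Conditions: 2*4*x = lambda, 2*3*y = lambda, 2*1*z = lambda
So x = lambda/8, y = lambda/6, z = lambda/2
Substituting into constraint: lambda * (19/24) = 4
lambda = 96/19
x = 12/19, y = 16/19, z = 48/19
Minimum value = 192/19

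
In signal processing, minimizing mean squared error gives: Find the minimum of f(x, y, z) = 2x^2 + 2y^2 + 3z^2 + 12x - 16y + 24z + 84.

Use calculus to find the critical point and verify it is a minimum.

f(x,y,z) = 2x^2 + 2y^2 + 3z^2 + 12x - 16y + 24z + 84
df/dx = 4x + (12) = 0 => x = -3
df/dy = 4y + (-16) = 0 => y = 4
df/dz = 6z + (24) = 0 => z = -4
f(-3,4,-4) = 2*(-3)^2 + 2*(4)^2 + 3*(-4)^2 + 12*(-3) + -16*(4) + 24*(-4) + 84 = -14
Hessian is diagonal with entries 4, 4, 6 > 0, confirmed minimum.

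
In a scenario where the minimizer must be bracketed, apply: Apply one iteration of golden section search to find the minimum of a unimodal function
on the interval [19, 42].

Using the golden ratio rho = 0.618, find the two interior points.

Golden section search on [19, 42].
Golden ratio rho = 0.618 (approx).
Interior points:
  x_1 = 19 + (1-0.618)*23 = 27.7860
  x_2 = 19 + 0.618*23 = 33.2140
Compare f(x_1) and f(x_2) to determine which subinterval to keep.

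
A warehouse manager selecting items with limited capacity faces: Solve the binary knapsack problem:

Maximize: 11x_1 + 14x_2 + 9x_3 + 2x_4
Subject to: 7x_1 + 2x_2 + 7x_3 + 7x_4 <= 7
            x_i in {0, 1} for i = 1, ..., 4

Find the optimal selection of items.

Items: item 1 (v=11, w=7), item 2 (v=14, w=2), item 3 (v=9, w=7), item 4 (v=2, w=7)
Capacity: 7
Checking all 16 subsets (w = total weight, v = total value):
  {}: w = 0, v = 0
  {1}: w = 7, v = 11
  {2}: w = 2, v = 14
  {3}: w = 7, v = 9
  {4}: w = 7, v = 2
  {1, 2}: w = 9 > 7, infeasible
  {1, 3}: w = 14 > 7, infeasible
  {1, 4}: w = 14 > 7, infeasible
  {2, 3}: w = 9 > 7, infeasible
  {2, 4}: w = 9 > 7, infeasible
  {3, 4}: w = 14 > 7, infeasible
  {1, 2, 3}: w = 16 > 7, infeasible
  {1, 2, 4}: w = 16 > 7, infeasible
  {1, 3, 4}: w = 21 > 7, infeasible
  {2, 3, 4}: w = 16 > 7, infeasible
  {1, 2, 3, 4}: w = 23 > 7, infeasible
Best feasible subset: items [2]
Total weight: 2 <= 7, total value: 14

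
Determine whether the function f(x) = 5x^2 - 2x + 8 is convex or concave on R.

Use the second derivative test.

f(x) = 5x^2 - 2x + 8
f'(x) = 10x - 2
f''(x) = 10
Since f''(x) = 10 > 0 for all x, f is convex on R.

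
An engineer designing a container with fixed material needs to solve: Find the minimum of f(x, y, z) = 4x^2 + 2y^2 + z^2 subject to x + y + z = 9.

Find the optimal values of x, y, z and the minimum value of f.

Using Lagrange multipliers on f = 4x^2 + 2y^2 + z^2 with constraint x + y + z = 9:
Conditions: 2*4*x = lambda, 2*2*y = lambda, 2*1*z = lambda
So x = lambda/8, y = lambda/4, z = lambda/2
Substituting into constraint: lambda * (7/8) = 9
lambda = 72/7
x = 9/7, y = 18/7, z = 36/7
Minimum value = 324/7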